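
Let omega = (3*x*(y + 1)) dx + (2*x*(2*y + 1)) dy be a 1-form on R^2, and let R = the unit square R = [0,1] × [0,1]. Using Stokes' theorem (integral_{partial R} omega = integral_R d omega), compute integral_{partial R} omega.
integral_(partial R) omega = 5/2

Stokes: integral_partial_R omega = integral_R d omega with d omega = (∂Q/∂x - ∂P/∂y) dx ∧ dy.
  ∂Q/∂x = 4*y + 2
  ∂P/∂y = 3*x
  integrand = ∂Q/∂x - ∂P/∂y = -3*x + 4*y + 2.
Integrating over R: integral_0^1 integral_0^1 (-3*x + 4*y + 2) dx dy = 5/2.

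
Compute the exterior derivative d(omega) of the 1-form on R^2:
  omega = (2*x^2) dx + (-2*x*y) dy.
d(omega) = (-2*y) dx ∧ dy

For a 1-form omega = sum_i f_i dx_i, the exterior derivative is
  d(omega) = sum_{i < j} (∂f_j/∂x_i - ∂f_i/∂x_j) dx_i ∧ dx_j.
  coefficient of dx ∧ dy: ∂f_2/∂x - ∂f_1/∂y = ∂(-2*x*y)/∂x - ∂(2*x^2)/∂y = -2*y
Assembling: d(omega) = (-2*y) dx ∧ dy.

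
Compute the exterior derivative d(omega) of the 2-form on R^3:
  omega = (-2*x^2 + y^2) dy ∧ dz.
d(omega) = (-4*x) dx ∧ dy ∧ dz

For a 2-form omega = sum_{i<j} g_{ij} dx_i ∧ dx_j, the exterior derivative is
  d(omega) = sum_{i<j} d(g_{ij}) ∧ dx_i ∧ dx_j = sum_{i<j, k} (∂g_{ij}/∂x_k) dx_k ∧ dx_i ∧ dx_j.
Expand each term, using dx_k ∧ dx_i ∧ dx_j = sgn(permutation) dx_{(a)} ∧ dx_{(b)} ∧ dx_{(c)} with (a < b < c) sorted:
  d(-2*x^2 + y^2) includes (∂/∂x)(-2*x^2 + y^2) dx = (-4*x) dx, which multiplied by dy ∧ dz gives (-4*x) dx ∧ dy ∧ dz
Collecting like 3-forms: d(omega) = (-4*x) dx ∧ dy ∧ dz.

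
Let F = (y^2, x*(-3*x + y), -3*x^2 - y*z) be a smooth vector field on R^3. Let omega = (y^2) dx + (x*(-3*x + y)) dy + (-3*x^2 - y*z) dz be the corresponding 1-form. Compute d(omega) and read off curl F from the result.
d(omega) = (-z) dy ∧ dz + (6*x) dz ∧ dx + (-6*x - y) dx ∧ dy; curl F = (-z, 6*x, -6*x - y)

d omega = sum_{i<j} (∂f_j/∂x_i - ∂f_i/∂x_j) dx_i ∧ dx_j. Under the identification (dy ∧ dz, dz ∧ dx, dx ∧ dy) ↔ (e_x, e_y, e_z), the coefficients are exactly the components of curl F. Compute:
  ∂R/∂y - ∂Q/∂z = (-z) - (0) = -z
  ∂P/∂z - ∂R/∂x = (0) - (-6*x) = 6*x
  ∂Q/∂x - ∂P/∂y = (-6*x + y) - (2*y) = -6*x - y.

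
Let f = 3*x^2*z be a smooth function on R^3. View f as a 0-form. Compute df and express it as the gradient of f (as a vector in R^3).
df = (6*x*z) dx + (0) dy + (3*x^2) dz; grad f = (6*x*z, 0, 3*x^2)

For a 0-form f, d f = (∂f/∂x) dx + (∂f/∂y) dy + (∂f/∂z) dz. The components of the vector representation are exactly the entries of grad f in Cartesian coordinates:
  ∂f/∂x = 6*x*z
  ∂f/∂y = 0
  ∂f/∂z = 3*x^2.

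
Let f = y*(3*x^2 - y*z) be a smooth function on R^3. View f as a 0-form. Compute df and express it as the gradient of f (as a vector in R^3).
df = (6*x*y) dx + (3*x^2 - 2*y*z) dy + (-y^2) dz; grad f = (6*x*y, 3*x^2 - 2*y*z, -y^2)

For a 0-form f, d f = (∂f/∂x) dx + (∂f/∂y) dy + (∂f/∂z) dz. The components of the vector representation are exactly the entries of grad f in Cartesian coordinates:
  ∂f/∂x = 6*x*y
  ∂f/∂y = 3*x^2 - 2*y*z
  ∂f/∂z = -y^2.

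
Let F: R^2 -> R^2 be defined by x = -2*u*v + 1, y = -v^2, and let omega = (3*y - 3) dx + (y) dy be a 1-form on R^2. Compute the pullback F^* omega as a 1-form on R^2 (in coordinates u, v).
F^* omega = (6*v*(v^2 + 1)) du + (6*u*v^2 + 6*u + 2*v^3) dv

Using F^*(f dg) = (f ∘ F) d(g ∘ F), substitute each coordinate x_i by F_i(u, v) in f_i, and replace dx_i by d F_i = (∂F_i/∂u) du + (∂F_i/∂v) dv.
  For the x component: f_1(F) = -3*v^2 - 3; d F_1 = (-2*v) du + (-2*u) dv
  For the y component: f_2(F) = -v^2; d F_2 = (0) du + (-2*v) dv
Combining and collecting du, dv coefficients:
  coeff of du: 6*v*(v^2 + 1)
  coeff of dv: 6*u*v^2 + 6*u + 2*v^3
F^* omega = (6*v*(v^2 + 1)) du + (6*u*v^2 + 6*u + 2*v^3) dv.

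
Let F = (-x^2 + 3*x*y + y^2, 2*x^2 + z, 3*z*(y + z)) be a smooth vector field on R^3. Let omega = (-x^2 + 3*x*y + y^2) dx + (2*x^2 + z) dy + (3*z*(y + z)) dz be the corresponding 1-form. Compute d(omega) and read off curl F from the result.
d(omega) = (3*z - 1) dy ∧ dz + (0) dz ∧ dx + (x - 2*y) dx ∧ dy; curl F = (3*z - 1, 0, x - 2*y)

d omega = sum_{i<j} (∂f_j/∂x_i - ∂f_i/∂x_j) dx_i ∧ dx_j. Under the identification (dy ∧ dz, dz ∧ dx, dx ∧ dy) ↔ (e_x, e_y, e_z), the coefficients are exactly the components of curl F. Compute:
  ∂R/∂y - ∂Q/∂z = (3*z) - (1) = 3*z - 1
  ∂P/∂z - ∂R/∂x = (0) - (0) = 0
  ∂Q/∂x - ∂P/∂y = (4*x) - (3*x + 2*y) = x - 2*y.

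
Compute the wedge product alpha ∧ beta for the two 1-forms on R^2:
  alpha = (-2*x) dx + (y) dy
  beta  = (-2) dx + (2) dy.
alpha ∧ beta = (-4*x + 2*y) dx ∧ dy

Distribute the wedge, using dx_i ∧ dx_j = -dx_j ∧ dx_i and dx_i ∧ dx_i = 0. For each pair (i, j) with i < j, the coefficient of dx_i ∧ dx_j in alpha ∧ beta is (alpha_i * beta_j - alpha_j * beta_i). Collecting: alpha ∧ beta = (-4*x + 2*y) dx ∧ dy.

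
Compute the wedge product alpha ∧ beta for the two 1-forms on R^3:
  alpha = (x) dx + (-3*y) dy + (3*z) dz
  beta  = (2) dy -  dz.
alpha ∧ beta = (2*x) dx ∧ dy + (-x) dx ∧ dz + (3*y - 6*z) dy ∧ dz

Distribute the wedge, using dx_i ∧ dx_j = -dx_j ∧ dx_i and dx_i ∧ dx_i = 0. For each pair (i, j) with i < j, the coefficient of dx_i ∧ dx_j in alpha ∧ beta is (alpha_i * beta_j - alpha_j * beta_i). Collecting: alpha ∧ beta = (2*x) dx ∧ dy + (-x) dx ∧ dz + (3*y - 6*z) dy ∧ dz.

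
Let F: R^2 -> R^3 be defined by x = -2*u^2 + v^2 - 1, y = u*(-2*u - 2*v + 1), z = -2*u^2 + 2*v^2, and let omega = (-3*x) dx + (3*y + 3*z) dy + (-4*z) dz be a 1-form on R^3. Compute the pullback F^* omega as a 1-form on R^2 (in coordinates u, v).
F^* omega = (-8*u^3 + 48*u^2*v - 24*u^2 + 32*u*v^2 - 12*u*v - 9*u - 12*v^3 + 6*v^2) du + (24*u^3 + 56*u^2*v - 6*u^2 - 12*u*v^2 - 38*v^3 + 6*v) dv

Using F^*(f dg) = (f ∘ F) d(g ∘ F), substitute each coordinate x_i by F_i(u, v) in f_i, and replace dx_i by d F_i = (∂F_i/∂u) du + (∂F_i/∂v) dv.
  For the x component: f_1(F) = 6*u^2 - 3*v^2 + 3; d F_1 = (-4*u) du + (2*v) dv
  For the y component: f_2(F) = -12*u^2 - 6*u*v + 3*u + 6*v^2; d F_2 = (-4*u - 2*v + 1) du + (-2*u) dv
  For the z component: f_3(F) = 8*u^2 - 8*v^2; d F_3 = (-4*u) du + (4*v) dv
Combining and collecting du, dv coefficients:
  coeff of du: -8*u^3 + 48*u^2*v - 24*u^2 + 32*u*v^2 - 12*u*v - 9*u - 12*v^3 + 6*v^2
  coeff of dv: 24*u^3 + 56*u^2*v - 6*u^2 - 12*u*v^2 - 38*v^3 + 6*v
F^* omega = (-8*u^3 + 48*u^2*v - 24*u^2 + 32*u*v^2 - 12*u*v - 9*u - 12*v^3 + 6*v^2) du + (24*u^3 + 56*u^2*v - 6*u^2 - 12*u*v^2 - 38*v^3 + 6*v) dv.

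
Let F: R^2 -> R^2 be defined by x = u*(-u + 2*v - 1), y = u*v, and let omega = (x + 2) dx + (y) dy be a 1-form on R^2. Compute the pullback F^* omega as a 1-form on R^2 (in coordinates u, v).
F^* omega = (2*u^3 - 6*u^2*v + 3*u^2 + 5*u*v^2 - 4*u*v - 3*u + 4*v - 2) du + (u*(-2*u^2 + 5*u*v - 2*u + 4)) dv

Using F^*(f dg) = (f ∘ F) d(g ∘ F), substitute each coordinate x_i by F_i(u, v) in f_i, and replace dx_i by d F_i = (∂F_i/∂u) du + (∂F_i/∂v) dv.
  For the x component: f_1(F) = -u^2 + 2*u*v - u + 2; d F_1 = (-2*u + 2*v - 1) du + (2*u) dv
  For the y component: f_2(F) = u*v; d F_2 = (v) du + (u) dv
Combining and collecting du, dv coefficients:
  coeff of du: 2*u^3 - 6*u^2*v + 3*u^2 + 5*u*v^2 - 4*u*v - 3*u + 4*v - 2
  coeff of dv: u*(-2*u^2 + 5*u*v - 2*u + 4)
F^* omega = (2*u^3 - 6*u^2*v + 3*u^2 + 5*u*v^2 - 4*u*v - 3*u + 4*v - 2) du + (u*(-2*u^2 + 5*u*v - 2*u + 4)) dv.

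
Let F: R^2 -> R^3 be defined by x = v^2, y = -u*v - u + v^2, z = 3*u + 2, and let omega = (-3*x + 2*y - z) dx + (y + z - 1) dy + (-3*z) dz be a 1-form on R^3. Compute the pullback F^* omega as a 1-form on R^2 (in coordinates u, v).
F^* omega = (u*v^2 - u*v - 29*u - v^3 - v^2 - v - 19) du + (u^2*v - 2*u^2 - 7*u*v^2 - 6*u*v - u - 2*v) dv

Using F^*(f dg) = (f ∘ F) d(g ∘ F), substitute each coordinate x_i by F_i(u, v) in f_i, and replace dx_i by d F_i = (∂F_i/∂u) du + (∂F_i/∂v) dv.
  For the x component: f_1(F) = -2*u*v - 5*u - v^2 - 2; d F_1 = (0) du + (2*v) dv
  For the y component: f_2(F) = -u*v + 2*u + v^2 + 1; d F_2 = (-v - 1) du + (-u + 2*v) dv
  For the z component: f_3(F) = -9*u - 6; d F_3 = (3) du + (0) dv
Combining and collecting du, dv coefficients:
  coeff of du: u*v^2 - u*v - 29*u - v^3 - v^2 - v - 19
  coeff of dv: u^2*v - 2*u^2 - 7*u*v^2 - 6*u*v - u - 2*v
F^* omega = (u*v^2 - u*v - 29*u - v^3 - v^2 - v - 19) du + (u^2*v - 2*u^2 - 7*u*v^2 - 6*u*v - u - 2*v) dv.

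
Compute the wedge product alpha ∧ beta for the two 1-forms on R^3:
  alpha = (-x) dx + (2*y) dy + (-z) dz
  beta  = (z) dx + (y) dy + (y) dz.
alpha ∧ beta = (-y*(x + 2*z)) dx ∧ dy + (-x*y + z^2) dx ∧ dz + (y*(2*y + z)) dy ∧ dz

Distribute the wedge, using dx_i ∧ dx_j = -dx_j ∧ dx_i and dx_i ∧ dx_i = 0. For each pair (i, j) with i < j, the coefficient of dx_i ∧ dx_j in alpha ∧ beta is (alpha_i * beta_j - alpha_j * beta_i). Collecting: alpha ∧ beta = (-y*(x + 2*z)) dx ∧ dy + (-x*y + z^2) dx ∧ dz + (y*(2*y + z)) dy ∧ dz.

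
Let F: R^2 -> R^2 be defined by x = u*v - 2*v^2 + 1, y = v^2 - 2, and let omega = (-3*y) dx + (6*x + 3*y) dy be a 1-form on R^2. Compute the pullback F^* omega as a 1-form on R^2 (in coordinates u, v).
F^* omega = (3*v*(2 - v^2)) du + (9*u*v^2 + 6*u - 6*v^3 - 24*v) dv

Using F^*(f dg) = (f ∘ F) d(g ∘ F), substitute each coordinate x_i by F_i(u, v) in f_i, and replace dx_i by d F_i = (∂F_i/∂u) du + (∂F_i/∂v) dv.
  For the x component: f_1(F) = 6 - 3*v^2; d F_1 = (v) du + (u - 4*v) dv
  For the y component: f_2(F) = 3*v*(2*u - 3*v); d F_2 = (0) du + (2*v) dv
Combining and collecting du, dv coefficients:
  coeff of du: 3*v*(2 - v^2)
  coeff of dv: 9*u*v^2 + 6*u - 6*v^3 - 24*v
F^* omega = (3*v*(2 - v^2)) du + (9*u*v^2 + 6*u - 6*v^3 - 24*v) dv.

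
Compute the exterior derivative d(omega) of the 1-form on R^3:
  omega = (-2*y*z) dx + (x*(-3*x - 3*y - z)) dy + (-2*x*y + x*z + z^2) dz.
d(omega) = (-6*x - 3*y + z) dx ∧ dy + (z) dx ∧ dz + (-x) dy ∧ dz

For a 1-form omega = sum_i f_i dx_i, the exterior derivative is
  d(omega) = sum_{i < j} (∂f_j/∂x_i - ∂f_i/∂x_j) dx_i ∧ dx_j.
  coefficient of dx ∧ dy: ∂f_2/∂x - ∂f_1/∂y = ∂(x*(-3*x - 3*y - z))/∂x - ∂(-2*y*z)/∂y = -6*x - 3*y + z
  coefficient of dx ∧ dz: ∂f_3/∂x - ∂f_1/∂z = ∂(-2*x*y + x*z + z^2)/∂x - ∂(-2*y*z)/∂z = z
  coefficient of dy ∧ dz: ∂f_3/∂y - ∂f_2/∂z = ∂(-2*x*y + x*z + z^2)/∂y - ∂(x*(-3*x - 3*y - z))/∂z = -x
Assembling: d(omega) = (-6*x - 3*y + z) dx ∧ dy + (z) dx ∧ dz + (-x) dy ∧ dz.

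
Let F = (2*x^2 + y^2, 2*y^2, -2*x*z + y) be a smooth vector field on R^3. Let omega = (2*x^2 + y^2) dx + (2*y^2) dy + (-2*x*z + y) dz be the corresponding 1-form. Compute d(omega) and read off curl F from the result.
d(omega) = (1) dy ∧ dz + (2*z) dz ∧ dx + (-2*y) dx ∧ dy; curl F = (1, 2*z, -2*y)

d omega = sum_{i<j} (∂f_j/∂x_i - ∂f_i/∂x_j) dx_i ∧ dx_j. Under the identification (dy ∧ dz, dz ∧ dx, dx ∧ dy) ↔ (e_x, e_y, e_z), the coefficients are exactly the components of curl F. Compute:
  ∂R/∂y - ∂Q/∂z = (1) - (0) = 1
  ∂P/∂z - ∂R/∂x = (0) - (-2*z) = 2*z
  ∂Q/∂x - ∂P/∂y = (0) - (2*y) = -2*y.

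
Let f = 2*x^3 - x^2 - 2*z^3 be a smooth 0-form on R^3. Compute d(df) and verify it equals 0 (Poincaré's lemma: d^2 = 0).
d(df) = 0

Step 1: df = sum_i (∂f/∂x_i) dx_i = (2*x*(3*x - 1)) dx + (0) dy + (-6*z^2) dz.
Step 2: Apply d again. Using the 1-form formula, the coefficient of dx ∧ dy in d(df) is ∂^2 f/∂x ∂y - ∂^2 f/∂y ∂x = (0) - (0) = 0 (equality of mixed partials for smooth f).
Similarly for dx ∧ dz and dy ∧ dz — all coefficients vanish. So d(df) = 0.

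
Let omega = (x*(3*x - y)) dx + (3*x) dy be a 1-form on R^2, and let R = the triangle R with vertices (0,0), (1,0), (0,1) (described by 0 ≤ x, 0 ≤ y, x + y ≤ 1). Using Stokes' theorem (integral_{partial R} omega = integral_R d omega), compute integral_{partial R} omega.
integral_(partial R) omega = 5/3

Stokes: integral_partial_R omega = integral_R d omega with d omega = (∂Q/∂x - ∂P/∂y) dx ∧ dy.
  ∂Q/∂x = 3
  ∂P/∂y = -x
  integrand = ∂Q/∂x - ∂P/∂y = x + 3.
Integrating over R: integral_0^1 integral_0^{1-x} (x + 3) dy dx = 5/3.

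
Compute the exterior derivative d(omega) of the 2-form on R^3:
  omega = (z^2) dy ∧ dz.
d(omega) = 0

For a 2-form omega = sum_{i<j} g_{ij} dx_i ∧ dx_j, the exterior derivative is
  d(omega) = sum_{i<j} d(g_{ij}) ∧ dx_i ∧ dx_j = sum_{i<j, k} (∂g_{ij}/∂x_k) dx_k ∧ dx_i ∧ dx_j.
Expand each term, using dx_k ∧ dx_i ∧ dx_j = sgn(permutation) dx_{(a)} ∧ dx_{(b)} ∧ dx_{(c)} with (a < b < c) sorted:

Collecting like 3-forms: d(omega) = 0.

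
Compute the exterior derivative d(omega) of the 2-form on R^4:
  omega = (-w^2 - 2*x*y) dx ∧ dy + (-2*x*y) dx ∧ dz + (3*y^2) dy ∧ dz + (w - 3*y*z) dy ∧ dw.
d(omega) = (-2*w) dx ∧ dy ∧ dw + (2*x) dx ∧ dy ∧ dz + (3*y) dy ∧ dz ∧ dw

For a 2-form omega = sum_{i<j} g_{ij} dx_i ∧ dx_j, the exterior derivative is
  d(omega) = sum_{i<j} d(g_{ij}) ∧ dx_i ∧ dx_j = sum_{i<j, k} (∂g_{ij}/∂x_k) dx_k ∧ dx_i ∧ dx_j.
Expand each term, using dx_k ∧ dx_i ∧ dx_j = sgn(permutation) dx_{(a)} ∧ dx_{(b)} ∧ dx_{(c)} with (a < b < c) sorted:
  d(-w^2 - 2*x*y) includes (∂/∂w)(-w^2 - 2*x*y) dw = (-2*w) dw, which multiplied by dx ∧ dy gives (-2*w) dx ∧ dy ∧ dw
  d(-2*x*y) includes (∂/∂y)(-2*x*y) dy = (-2*x) dy, which multiplied by dx ∧ dz gives (2*x) dx ∧ dy ∧ dz
  d(w - 3*y*z) includes (∂/∂z)(w - 3*y*z) dz = (-3*y) dz, which multiplied by dy ∧ dw gives (3*y) dy ∧ dz ∧ dw
Collecting like 3-forms: d(omega) = (-2*w) dx ∧ dy ∧ dw + (2*x) dx ∧ dy ∧ dz + (3*y) dy ∧ dz ∧ dw.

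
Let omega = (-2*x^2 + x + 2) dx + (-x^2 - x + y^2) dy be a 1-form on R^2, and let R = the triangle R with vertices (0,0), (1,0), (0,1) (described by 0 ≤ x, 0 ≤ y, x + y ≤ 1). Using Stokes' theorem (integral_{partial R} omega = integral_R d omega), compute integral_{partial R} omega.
integral_(partial R) omega = -5/6

Stokes: integral_partial_R omega = integral_R d omega with d omega = (∂Q/∂x - ∂P/∂y) dx ∧ dy.
  ∂Q/∂x = -2*x - 1
  ∂P/∂y = 0
  integrand = ∂Q/∂x - ∂P/∂y = -2*x - 1.
Integrating over R: integral_0^1 integral_0^{1-x} (-2*x - 1) dy dx = -5/6.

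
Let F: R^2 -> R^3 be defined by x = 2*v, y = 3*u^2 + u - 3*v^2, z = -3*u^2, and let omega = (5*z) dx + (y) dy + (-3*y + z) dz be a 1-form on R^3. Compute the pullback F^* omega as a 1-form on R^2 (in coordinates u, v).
F^* omega = (90*u^3 + 27*u^2 - 72*u*v^2 + u - 3*v^2) du + (-18*u^2*v - 30*u^2 - 6*u*v + 18*v^3) dv

Using F^*(f dg) = (f ∘ F) d(g ∘ F), substitute each coordinate x_i by F_i(u, v) in f_i, and replace dx_i by d F_i = (∂F_i/∂u) du + (∂F_i/∂v) dv.
  For the x component: f_1(F) = -15*u^2; d F_1 = (0) du + (2) dv
  For the y component: f_2(F) = 3*u^2 + u - 3*v^2; d F_2 = (6*u + 1) du + (-6*v) dv
  For the z component: f_3(F) = -12*u^2 - 3*u + 9*v^2; d F_3 = (-6*u) du + (0) dv
Combining and collecting du, dv coefficients:
  coeff of du: 90*u^3 + 27*u^2 - 72*u*v^2 + u - 3*v^2
  coeff of dv: -18*u^2*v - 30*u^2 - 6*u*v + 18*v^3
F^* omega = (90*u^3 + 27*u^2 - 72*u*v^2 + u - 3*v^2) du + (-18*u^2*v - 30*u^2 - 6*u*v + 18*v^3) dv.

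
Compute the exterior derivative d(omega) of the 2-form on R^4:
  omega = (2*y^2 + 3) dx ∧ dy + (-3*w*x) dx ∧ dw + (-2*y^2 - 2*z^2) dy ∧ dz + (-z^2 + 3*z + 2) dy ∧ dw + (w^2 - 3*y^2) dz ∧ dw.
d(omega) = (-6*y + 2*z - 3) dy ∧ dz ∧ dw

For a 2-form omega = sum_{i<j} g_{ij} dx_i ∧ dx_j, the exterior derivative is
  d(omega) = sum_{i<j} d(g_{ij}) ∧ dx_i ∧ dx_j = sum_{i<j, k} (∂g_{ij}/∂x_k) dx_k ∧ dx_i ∧ dx_j.
Expand each term, using dx_k ∧ dx_i ∧ dx_j = sgn(permutation) dx_{(a)} ∧ dx_{(b)} ∧ dx_{(c)} with (a < b < c) sorted:
  d(-z^2 + 3*z + 2) includes (∂/∂z)(-z^2 + 3*z + 2) dz = (3 - 2*z) dz, which multiplied by dy ∧ dw gives (2*z - 3) dy ∧ dz ∧ dw
  d(w^2 - 3*y^2) includes (∂/∂y)(w^2 - 3*y^2) dy = (-6*y) dy, which multiplied by dz ∧ dw gives (-6*y) dy ∧ dz ∧ dw
Collecting like 3-forms: d(omega) = (-6*y + 2*z - 3) dy ∧ dz ∧ dw.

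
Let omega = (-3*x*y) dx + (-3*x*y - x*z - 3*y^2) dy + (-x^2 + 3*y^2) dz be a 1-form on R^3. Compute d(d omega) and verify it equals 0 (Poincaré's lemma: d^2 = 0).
d(d omega) = 0

Step 1: d omega = sum_{i<j} (∂f_j/∂x_i - ∂f_i/∂x_j) dx_i ∧ dx_j:
  coeff of dx ∧ dy: 3*x - 3*y - z
  coeff of dx ∧ dz: -2*x
  coeff of dy ∧ dz: x + 6*y
Step 2: Apply d again to each 2-form coefficient. The only possible 3-form in R^3 is dx ∧ dy ∧ dz, with coefficient
  ∂(coeff of dy∧dz)/∂x - ∂(coeff of dx∧dz)/∂y + ∂(coeff of dx∧dy)/∂z
  = ∂/∂x (x + 6*y) - ∂/∂y (-2*x) + ∂/∂z (3*x - 3*y - z).
Each of these terms simplifies to sums of mixed partials that cancel in pairs. The result is 0 (by equality of mixed partials for smooth functions — Schwarz / Clairaut).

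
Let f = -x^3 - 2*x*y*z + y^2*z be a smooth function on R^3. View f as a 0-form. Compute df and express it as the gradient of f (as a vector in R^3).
df = (-3*x^2 - 2*y*z) dx + (2*z*(-x + y)) dy + (y*(-2*x + y)) dz; grad f = (-3*x^2 - 2*y*z, 2*z*(-x + y), y*(-2*x + y))

For a 0-form f, d f = (∂f/∂x) dx + (∂f/∂y) dy + (∂f/∂z) dz. The components of the vector representation are exactly the entries of grad f in Cartesian coordinates:
  ∂f/∂x = -3*x^2 - 2*y*z
  ∂f/∂y = 2*z*(-x + y)
  ∂f/∂z = y*(-2*x + y).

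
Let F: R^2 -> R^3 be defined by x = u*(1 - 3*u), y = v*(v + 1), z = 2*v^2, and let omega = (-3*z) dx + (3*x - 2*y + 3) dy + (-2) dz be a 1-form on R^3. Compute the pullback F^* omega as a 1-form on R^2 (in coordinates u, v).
F^* omega = (v^2*(36*u - 6)) du + (-18*u^2*v - 9*u^2 + 6*u*v + 3*u - 4*v^3 - 6*v^2 - 4*v + 3) dv

Using F^*(f dg) = (f ∘ F) d(g ∘ F), substitute each coordinate x_i by F_i(u, v) in f_i, and replace dx_i by d F_i = (∂F_i/∂u) du + (∂F_i/∂v) dv.
  For the x component: f_1(F) = -6*v^2; d F_1 = (1 - 6*u) du + (0) dv
  For the y component: f_2(F) = -9*u^2 + 3*u - 2*v^2 - 2*v + 3; d F_2 = (0) du + (2*v + 1) dv
  For the z component: f_3(F) = -2; d F_3 = (0) du + (4*v) dv
Combining and collecting du, dv coefficients:
  coeff of du: v^2*(36*u - 6)
  coeff of dv: -18*u^2*v - 9*u^2 + 6*u*v + 3*u - 4*v^3 - 6*v^2 - 4*v + 3
F^* omega = (v^2*(36*u - 6)) du + (-18*u^2*v - 9*u^2 + 6*u*v + 3*u - 4*v^3 - 6*v^2 - 4*v + 3) dv.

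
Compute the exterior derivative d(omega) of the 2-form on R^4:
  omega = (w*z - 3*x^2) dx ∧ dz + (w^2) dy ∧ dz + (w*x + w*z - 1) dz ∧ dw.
d(omega) = (w + z) dx ∧ dz ∧ dw + (2*w) dy ∧ dz ∧ dw

For a 2-form omega = sum_{i<j} g_{ij} dx_i ∧ dx_j, the exterior derivative is
  d(omega) = sum_{i<j} d(g_{ij}) ∧ dx_i ∧ dx_j = sum_{i<j, k} (∂g_{ij}/∂x_k) dx_k ∧ dx_i ∧ dx_j.
Expand each term, using dx_k ∧ dx_i ∧ dx_j = sgn(permutation) dx_{(a)} ∧ dx_{(b)} ∧ dx_{(c)} with (a < b < c) sorted:
  d(w*z - 3*x^2) includes (∂/∂w)(w*z - 3*x^2) dw = (z) dw, which multiplied by dx ∧ dz gives (z) dx ∧ dz ∧ dw
  d(w^2) includes (∂/∂w)(w^2) dw = (2*w) dw, which multiplied by dy ∧ dz gives (2*w) dy ∧ dz ∧ dw
  d(w*x + w*z - 1) includes (∂/∂x)(w*x + w*z - 1) dx = (w) dx, which multiplied by dz ∧ dw gives (w) dx ∧ dz ∧ dw
Collecting like 3-forms: d(omega) = (w + z) dx ∧ dz ∧ dw + (2*w) dy ∧ dz ∧ dw.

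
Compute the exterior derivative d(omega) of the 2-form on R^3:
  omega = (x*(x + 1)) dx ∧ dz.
d(omega) = 0

For a 2-form omega = sum_{i<j} g_{ij} dx_i ∧ dx_j, the exterior derivative is
  d(omega) = sum_{i<j} d(g_{ij}) ∧ dx_i ∧ dx_j = sum_{i<j, k} (∂g_{ij}/∂x_k) dx_k ∧ dx_i ∧ dx_j.
Expand each term, using dx_k ∧ dx_i ∧ dx_j = sgn(permutation) dx_{(a)} ∧ dx_{(b)} ∧ dx_{(c)} with (a < b < c) sorted:

Collecting like 3-forms: d(omega) = 0.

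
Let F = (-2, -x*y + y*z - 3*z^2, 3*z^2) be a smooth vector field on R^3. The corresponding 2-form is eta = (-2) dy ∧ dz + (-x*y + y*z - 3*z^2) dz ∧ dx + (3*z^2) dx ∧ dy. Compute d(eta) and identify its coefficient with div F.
d(eta) = (-x + 7*z) dx ∧ dy ∧ dz; div F = -x + 7*z

For a 2-form in R^3 of the form above, applying d gives a 3-form with coefficient ∂P/∂x + ∂Q/∂y + ∂R/∂z:
  ∂P/∂x = 0
  ∂Q/∂y = -x + z
  ∂R/∂z = 6*z
Sum = -x + 7*z, which is exactly div F.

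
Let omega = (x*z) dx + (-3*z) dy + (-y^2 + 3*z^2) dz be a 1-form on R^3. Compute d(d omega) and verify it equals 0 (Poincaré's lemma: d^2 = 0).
d(d omega) = 0

Step 1: d omega = sum_{i<j} (∂f_j/∂x_i - ∂f_i/∂x_j) dx_i ∧ dx_j:
  coeff of dx ∧ dy: 0
  coeff of dx ∧ dz: -x
  coeff of dy ∧ dz: 3 - 2*y
Step 2: Apply d again to each 2-form coefficient. The only possible 3-form in R^3 is dx ∧ dy ∧ dz, with coefficient
  ∂(coeff of dy∧dz)/∂x - ∂(coeff of dx∧dz)/∂y + ∂(coeff of dx∧dy)/∂z
  = ∂/∂x (3 - 2*y) - ∂/∂y (-x) + ∂/∂z (0).
Each of these terms simplifies to sums of mixed partials that cancel in pairs. The result is 0 (by equality of mixed partials for smooth functions — Schwarz / Clairaut).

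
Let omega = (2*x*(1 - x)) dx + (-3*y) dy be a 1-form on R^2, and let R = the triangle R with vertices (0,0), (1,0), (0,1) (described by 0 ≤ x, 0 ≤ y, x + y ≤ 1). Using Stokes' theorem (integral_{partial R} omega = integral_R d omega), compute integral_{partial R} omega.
integral_(partial R) omega = 0

Stokes: integral_partial_R omega = integral_R d omega with d omega = (∂Q/∂x - ∂P/∂y) dx ∧ dy.
  ∂Q/∂x = 0
  ∂P/∂y = 0
  integrand = ∂Q/∂x - ∂P/∂y = 0.
Integrating over R: integral_0^1 integral_0^{1-x} (0) dy dx = 0.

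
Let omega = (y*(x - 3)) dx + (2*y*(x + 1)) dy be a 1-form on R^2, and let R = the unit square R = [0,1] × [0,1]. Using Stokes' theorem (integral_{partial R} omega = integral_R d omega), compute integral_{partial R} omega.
integral_(partial R) omega = 7/2

Stokes: integral_partial_R omega = integral_R d omega with d omega = (∂Q/∂x - ∂P/∂y) dx ∧ dy.
  ∂Q/∂x = 2*y
  ∂P/∂y = x - 3
  integrand = ∂Q/∂x - ∂P/∂y = -x + 2*y + 3.
Integrating over R: integral_0^1 integral_0^1 (-x + 2*y + 3) dx dy = 7/2.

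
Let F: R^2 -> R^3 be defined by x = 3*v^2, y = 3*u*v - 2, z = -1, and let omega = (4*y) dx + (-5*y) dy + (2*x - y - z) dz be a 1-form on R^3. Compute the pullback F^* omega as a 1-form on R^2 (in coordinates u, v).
F^* omega = (15*v*(-3*u*v + 2)) du + (-45*u^2*v + 72*u*v^2 + 30*u - 48*v) dv

Using F^*(f dg) = (f ∘ F) d(g ∘ F), substitute each coordinate x_i by F_i(u, v) in f_i, and replace dx_i by d F_i = (∂F_i/∂u) du + (∂F_i/∂v) dv.
  For the x component: f_1(F) = 12*u*v - 8; d F_1 = (0) du + (6*v) dv
  For the y component: f_2(F) = -15*u*v + 10; d F_2 = (3*v) du + (3*u) dv
  For the z component: f_3(F) = -3*u*v + 6*v^2 + 3; d F_3 = (0) du + (0) dv
Combining and collecting du, dv coefficients:
  coeff of du: 15*v*(-3*u*v + 2)
  coeff of dv: -45*u^2*v + 72*u*v^2 + 30*u - 48*v
F^* omega = (15*v*(-3*u*v + 2)) du + (-45*u^2*v + 72*u*v^2 + 30*u - 48*v) dv.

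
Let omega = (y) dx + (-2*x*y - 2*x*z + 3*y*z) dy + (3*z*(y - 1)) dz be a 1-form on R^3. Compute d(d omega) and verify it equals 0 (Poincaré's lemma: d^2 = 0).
d(d omega) = 0

Step 1: d omega = sum_{i<j} (∂f_j/∂x_i - ∂f_i/∂x_j) dx_i ∧ dx_j:
  coeff of dx ∧ dy: -2*y - 2*z - 1
  coeff of dx ∧ dz: 0
  coeff of dy ∧ dz: 2*x - 3*y + 3*z
Step 2: Apply d again to each 2-form coefficient. The only possible 3-form in R^3 is dx ∧ dy ∧ dz, with coefficient
  ∂(coeff of dy∧dz)/∂x - ∂(coeff of dx∧dz)/∂y + ∂(coeff of dx∧dy)/∂z
  = ∂/∂x (2*x - 3*y + 3*z) - ∂/∂y (0) + ∂/∂z (-2*y - 2*z - 1).
Each of these terms simplifies to sums of mixed partials that cancel in pairs. The result is 0 (by equality of mixed partials for smooth functions — Schwarz / Clairaut).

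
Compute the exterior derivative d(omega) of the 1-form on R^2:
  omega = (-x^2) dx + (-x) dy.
d(omega) = (-1) dx ∧ dy

For a 1-form omega = sum_i f_i dx_i, the exterior derivative is
  d(omega) = sum_{i < j} (∂f_j/∂x_i - ∂f_i/∂x_j) dx_i ∧ dx_j.
  coefficient of dx ∧ dy: ∂f_2/∂x - ∂f_1/∂y = ∂(-x)/∂x - ∂(-x^2)/∂y = -1
Assembling: d(omega) = (-1) dx ∧ dy.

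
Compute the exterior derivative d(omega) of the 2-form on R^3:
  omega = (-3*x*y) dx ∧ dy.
d(omega) = 0

For a 2-form omega = sum_{i<j} g_{ij} dx_i ∧ dx_j, the exterior derivative is
  d(omega) = sum_{i<j} d(g_{ij}) ∧ dx_i ∧ dx_j = sum_{i<j, k} (∂g_{ij}/∂x_k) dx_k ∧ dx_i ∧ dx_j.
Expand each term, using dx_k ∧ dx_i ∧ dx_j = sgn(permutation) dx_{(a)} ∧ dx_{(b)} ∧ dx_{(c)} with (a < b < c) sorted:

Collecting like 3-forms: d(omega) = 0.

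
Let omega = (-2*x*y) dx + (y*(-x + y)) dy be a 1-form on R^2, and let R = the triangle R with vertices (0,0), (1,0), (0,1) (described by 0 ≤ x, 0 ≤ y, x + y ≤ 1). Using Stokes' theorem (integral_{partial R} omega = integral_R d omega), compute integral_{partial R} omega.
integral_(partial R) omega = 1/6

Stokes: integral_partial_R omega = integral_R d omega with d omega = (∂Q/∂x - ∂P/∂y) dx ∧ dy.
  ∂Q/∂x = -y
  ∂P/∂y = -2*x
  integrand = ∂Q/∂x - ∂P/∂y = 2*x - y.
Integrating over R: integral_0^1 integral_0^{1-x} (2*x - y) dy dx = 1/6.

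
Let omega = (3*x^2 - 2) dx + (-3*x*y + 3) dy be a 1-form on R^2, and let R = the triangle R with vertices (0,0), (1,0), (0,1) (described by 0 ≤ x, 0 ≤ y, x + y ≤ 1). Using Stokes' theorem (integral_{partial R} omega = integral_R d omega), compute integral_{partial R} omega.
integral_(partial R) omega = -1/2

Stokes: integral_partial_R omega = integral_R d omega with d omega = (∂Q/∂x - ∂P/∂y) dx ∧ dy.
  ∂Q/∂x = -3*y
  ∂P/∂y = 0
  integrand = ∂Q/∂x - ∂P/∂y = -3*y.
Integrating over R: integral_0^1 integral_0^{1-x} (-3*y) dy dx = -1/2.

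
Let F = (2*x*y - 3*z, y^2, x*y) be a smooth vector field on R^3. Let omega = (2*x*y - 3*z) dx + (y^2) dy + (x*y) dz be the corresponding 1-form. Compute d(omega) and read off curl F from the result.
d(omega) = (x) dy ∧ dz + (-y - 3) dz ∧ dx + (-2*x) dx ∧ dy; curl F = (x, -y - 3, -2*x)

d omega = sum_{i<j} (∂f_j/∂x_i - ∂f_i/∂x_j) dx_i ∧ dx_j. Under the identification (dy ∧ dz, dz ∧ dx, dx ∧ dy) ↔ (e_x, e_y, e_z), the coefficients are exactly the components of curl F. Compute:
  ∂R/∂y - ∂Q/∂z = (x) - (0) = x
  ∂P/∂z - ∂R/∂x = (-3) - (y) = -y - 3
  ∂Q/∂x - ∂P/∂y = (0) - (2*x) = -2*x.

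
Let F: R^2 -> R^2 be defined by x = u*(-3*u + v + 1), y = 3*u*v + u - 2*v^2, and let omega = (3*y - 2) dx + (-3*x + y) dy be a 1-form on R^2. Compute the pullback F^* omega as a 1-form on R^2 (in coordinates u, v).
F^* omega = (-27*u^2*v - 9*u^2 + 45*u*v^2 + 6*u*v + 13*u - 12*v^3 - 8*v^2 - 2*v - 2) du + (27*u^3 - 27*u^2*v - 3*u^2 - 12*u*v^2 + 8*u*v - 2*u + 8*v^3) dv

Using F^*(f dg) = (f ∘ F) d(g ∘ F), substitute each coordinate x_i by F_i(u, v) in f_i, and replace dx_i by d F_i = (∂F_i/∂u) du + (∂F_i/∂v) dv.
  For the x component: f_1(F) = 9*u*v + 3*u - 6*v^2 - 2; d F_1 = (-6*u + v + 1) du + (u) dv
  For the y component: f_2(F) = 9*u^2 - 2*u - 2*v^2; d F_2 = (3*v + 1) du + (3*u - 4*v) dv
Combining and collecting du, dv coefficients:
  coeff of du: -27*u^2*v - 9*u^2 + 45*u*v^2 + 6*u*v + 13*u - 12*v^3 - 8*v^2 - 2*v - 2
  coeff of dv: 27*u^3 - 27*u^2*v - 3*u^2 - 12*u*v^2 + 8*u*v - 2*u + 8*v^3
F^* omega = (-27*u^2*v - 9*u^2 + 45*u*v^2 + 6*u*v + 13*u - 12*v^3 - 8*v^2 - 2*v - 2) du + (27*u^3 - 27*u^2*v - 3*u^2 - 12*u*v^2 + 8*u*v - 2*u + 8*v^3) dv.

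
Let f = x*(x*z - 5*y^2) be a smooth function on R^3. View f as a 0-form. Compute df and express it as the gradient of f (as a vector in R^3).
df = (2*x*z - 5*y^2) dx + (-10*x*y) dy + (x^2) dz; grad f = (2*x*z - 5*y^2, -10*x*y, x^2)

For a 0-form f, d f = (∂f/∂x) dx + (∂f/∂y) dy + (∂f/∂z) dz. The components of the vector representation are exactly the entries of grad f in Cartesian coordinates:
  ∂f/∂x = 2*x*z - 5*y^2
  ∂f/∂y = -10*x*y
  ∂f/∂z = x^2.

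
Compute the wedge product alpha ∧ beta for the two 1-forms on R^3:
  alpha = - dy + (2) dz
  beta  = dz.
alpha ∧ beta = (-1) dy ∧ dz

Distribute the wedge, using dx_i ∧ dx_j = -dx_j ∧ dx_i and dx_i ∧ dx_i = 0. For each pair (i, j) with i < j, the coefficient of dx_i ∧ dx_j in alpha ∧ beta is (alpha_i * beta_j - alpha_j * beta_i). Collecting: alpha ∧ beta = (-1) dy ∧ dz.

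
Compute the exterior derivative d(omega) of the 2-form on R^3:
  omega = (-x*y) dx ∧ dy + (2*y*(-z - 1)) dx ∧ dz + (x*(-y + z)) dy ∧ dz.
d(omega) = (-y + 3*z + 2) dx ∧ dy ∧ dz

For a 2-form omega = sum_{i<j} g_{ij} dx_i ∧ dx_j, the exterior derivative is
  d(omega) = sum_{i<j} d(g_{ij}) ∧ dx_i ∧ dx_j = sum_{i<j, k} (∂g_{ij}/∂x_k) dx_k ∧ dx_i ∧ dx_j.
Expand each term, using dx_k ∧ dx_i ∧ dx_j = sgn(permutation) dx_{(a)} ∧ dx_{(b)} ∧ dx_{(c)} with (a < b < c) sorted:
  d(2*y*(-z - 1)) includes (∂/∂y)(2*y*(-z - 1)) dy = (-2*z - 2) dy, which multiplied by dx ∧ dz gives (2*z + 2) dx ∧ dy ∧ dz
  d(x*(-y + z)) includes (∂/∂x)(x*(-y + z)) dx = (-y + z) dx, which multiplied by dy ∧ dz gives (-y + z) dx ∧ dy ∧ dz
Collecting like 3-forms: d(omega) = (-y + 3*z + 2) dx ∧ dy ∧ dz.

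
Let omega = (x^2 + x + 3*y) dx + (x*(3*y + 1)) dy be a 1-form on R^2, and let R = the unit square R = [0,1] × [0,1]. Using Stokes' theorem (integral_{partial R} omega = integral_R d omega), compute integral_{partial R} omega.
integral_(partial R) omega = -1/2

Stokes: integral_partial_R omega = integral_R d omega with d omega = (∂Q/∂x - ∂P/∂y) dx ∧ dy.
  ∂Q/∂x = 3*y + 1
  ∂P/∂y = 3
  integrand = ∂Q/∂x - ∂P/∂y = 3*y - 2.
Integrating over R: integral_0^1 integral_0^1 (3*y - 2) dx dy = -1/2.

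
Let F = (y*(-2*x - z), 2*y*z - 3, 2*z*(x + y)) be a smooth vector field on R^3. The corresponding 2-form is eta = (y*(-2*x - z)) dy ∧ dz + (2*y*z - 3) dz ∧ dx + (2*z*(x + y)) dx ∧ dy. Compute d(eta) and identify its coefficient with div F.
d(eta) = (2*x + 2*z) dx ∧ dy ∧ dz; div F = 2*x + 2*z

For a 2-form in R^3 of the form above, applying d gives a 3-form with coefficient ∂P/∂x + ∂Q/∂y + ∂R/∂z:
  ∂P/∂x = -2*y
  ∂Q/∂y = 2*z
  ∂R/∂z = 2*x + 2*y
Sum = 2*x + 2*z, which is exactly div F.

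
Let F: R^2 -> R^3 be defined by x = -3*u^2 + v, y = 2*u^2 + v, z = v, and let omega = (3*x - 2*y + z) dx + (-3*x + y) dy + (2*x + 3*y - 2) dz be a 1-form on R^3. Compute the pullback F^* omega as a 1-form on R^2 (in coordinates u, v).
F^* omega = (122*u^3 - 20*u*v) du + (-2*u^2 + 5*v - 2) dv

Using F^*(f dg) = (f ∘ F) d(g ∘ F), substitute each coordinate x_i by F_i(u, v) in f_i, and replace dx_i by d F_i = (∂F_i/∂u) du + (∂F_i/∂v) dv.
  For the x component: f_1(F) = -13*u^2 + 2*v; d F_1 = (-6*u) du + (1) dv
  For the y component: f_2(F) = 11*u^2 - 2*v; d F_2 = (4*u) du + (1) dv
  For the z component: f_3(F) = 5*v - 2; d F_3 = (0) du + (1) dv
Combining and collecting du, dv coefficients:
  coeff of du: 122*u^3 - 20*u*v
  coeff of dv: -2*u^2 + 5*v - 2
F^* omega = (122*u^3 - 20*u*v) du + (-2*u^2 + 5*v - 2) dv.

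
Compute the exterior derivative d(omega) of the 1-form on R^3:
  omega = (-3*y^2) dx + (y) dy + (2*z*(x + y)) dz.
d(omega) = (6*y) dx ∧ dy + (2*z) dx ∧ dz + (2*z) dy ∧ dz

For a 1-form omega = sum_i f_i dx_i, the exterior derivative is
  d(omega) = sum_{i < j} (∂f_j/∂x_i - ∂f_i/∂x_j) dx_i ∧ dx_j.
  coefficient of dx ∧ dy: ∂f_2/∂x - ∂f_1/∂y = ∂(y)/∂x - ∂(-3*y^2)/∂y = 6*y
  coefficient of dx ∧ dz: ∂f_3/∂x - ∂f_1/∂z = ∂(2*z*(x + y))/∂x - ∂(-3*y^2)/∂z = 2*z
  coefficient of dy ∧ dz: ∂f_3/∂y - ∂f_2/∂z = ∂(2*z*(x + y))/∂y - ∂(y)/∂z = 2*z
Assembling: d(omega) = (6*y) dx ∧ dy + (2*z) dx ∧ dz + (2*z) dy ∧ dz.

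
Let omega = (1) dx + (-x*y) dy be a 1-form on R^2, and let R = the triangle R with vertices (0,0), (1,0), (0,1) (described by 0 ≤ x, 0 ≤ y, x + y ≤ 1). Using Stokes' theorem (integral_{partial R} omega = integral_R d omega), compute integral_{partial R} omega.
integral_(partial R) omega = -1/6

Stokes: integral_partial_R omega = integral_R d omega with d omega = (∂Q/∂x - ∂P/∂y) dx ∧ dy.
  ∂Q/∂x = -y
  ∂P/∂y = 0
  integrand = ∂Q/∂x - ∂P/∂y = -y.
Integrating over R: integral_0^1 integral_0^{1-x} (-y) dy dx = -1/6.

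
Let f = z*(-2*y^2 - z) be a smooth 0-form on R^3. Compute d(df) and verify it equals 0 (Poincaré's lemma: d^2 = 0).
d(df) = 0

Step 1: df = sum_i (∂f/∂x_i) dx_i = (0) dx + (-4*y*z) dy + (-2*y^2 - 2*z) dz.
Step 2: Apply d again. Using the 1-form formula, the coefficient of dx ∧ dy in d(df) is ∂^2 f/∂x ∂y - ∂^2 f/∂y ∂x = (0) - (0) = 0 (equality of mixed partials for smooth f).
Similarly for dx ∧ dz and dy ∧ dz — all coefficients vanish. So d(df) = 0.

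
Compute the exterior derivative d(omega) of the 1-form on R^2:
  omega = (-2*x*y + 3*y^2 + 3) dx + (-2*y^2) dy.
d(omega) = (2*x - 6*y) dx ∧ dy

For a 1-form omega = sum_i f_i dx_i, the exterior derivative is
  d(omega) = sum_{i < j} (∂f_j/∂x_i - ∂f_i/∂x_j) dx_i ∧ dx_j.
  coefficient of dx ∧ dy: ∂f_2/∂x - ∂f_1/∂y = ∂(-2*y^2)/∂x - ∂(-2*x*y + 3*y^2 + 3)/∂y = 2*x - 6*y
Assembling: d(omega) = (2*x - 6*y) dx ∧ dy.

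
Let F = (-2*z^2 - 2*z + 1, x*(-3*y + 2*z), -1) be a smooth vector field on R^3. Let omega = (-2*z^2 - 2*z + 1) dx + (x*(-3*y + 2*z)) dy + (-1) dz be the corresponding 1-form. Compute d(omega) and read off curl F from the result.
d(omega) = (-2*x) dy ∧ dz + (-4*z - 2) dz ∧ dx + (-3*y + 2*z) dx ∧ dy; curl F = (-2*x, -4*z - 2, -3*y + 2*z)

d omega = sum_{i<j} (∂f_j/∂x_i - ∂f_i/∂x_j) dx_i ∧ dx_j. Under the identification (dy ∧ dz, dz ∧ dx, dx ∧ dy) ↔ (e_x, e_y, e_z), the coefficients are exactly the components of curl F. Compute:
  ∂R/∂y - ∂Q/∂z = (0) - (2*x) = -2*x
  ∂P/∂z - ∂R/∂x = (-4*z - 2) - (0) = -4*z - 2
  ∂Q/∂x - ∂P/∂y = (-3*y + 2*z) - (0) = -3*y + 2*z.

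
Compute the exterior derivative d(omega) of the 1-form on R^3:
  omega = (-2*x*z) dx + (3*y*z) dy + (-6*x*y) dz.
d(omega) = (2*x - 6*y) dx ∧ dz + (-6*x - 3*y) dy ∧ dz

For a 1-form omega = sum_i f_i dx_i, the exterior derivative is
  d(omega) = sum_{i < j} (∂f_j/∂x_i - ∂f_i/∂x_j) dx_i ∧ dx_j.
  coefficient of dx ∧ dz: ∂f_3/∂x - ∂f_1/∂z = ∂(-6*x*y)/∂x - ∂(-2*x*z)/∂z = 2*x - 6*y
  coefficient of dy ∧ dz: ∂f_3/∂y - ∂f_2/∂z = ∂(-6*x*y)/∂y - ∂(3*y*z)/∂z = -6*x - 3*y
Assembling: d(omega) = (2*x - 6*y) dx ∧ dz + (-6*x - 3*y) dy ∧ dz.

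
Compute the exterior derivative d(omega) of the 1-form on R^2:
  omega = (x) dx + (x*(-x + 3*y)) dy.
d(omega) = (-2*x + 3*y) dx ∧ dy

For a 1-form omega = sum_i f_i dx_i, the exterior derivative is
  d(omega) = sum_{i < j} (∂f_j/∂x_i - ∂f_i/∂x_j) dx_i ∧ dx_j.
  coefficient of dx ∧ dy: ∂f_2/∂x - ∂f_1/∂y = ∂(x*(-x + 3*y))/∂x - ∂(x)/∂y = -2*x + 3*y
Assembling: d(omega) = (-2*x + 3*y) dx ∧ dy.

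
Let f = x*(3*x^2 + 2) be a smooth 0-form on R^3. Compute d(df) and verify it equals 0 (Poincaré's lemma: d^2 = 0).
d(df) = 0

Step 1: df = sum_i (∂f/∂x_i) dx_i = (9*x^2 + 2) dx + (0) dy + (0) dz.
Step 2: Apply d again. Using the 1-form formula, the coefficient of dx ∧ dy in d(df) is ∂^2 f/∂x ∂y - ∂^2 f/∂y ∂x = (0) - (0) = 0 (equality of mixed partials for smooth f).
Similarly for dx ∧ dz and dy ∧ dz — all coefficients vanish. So d(df) = 0.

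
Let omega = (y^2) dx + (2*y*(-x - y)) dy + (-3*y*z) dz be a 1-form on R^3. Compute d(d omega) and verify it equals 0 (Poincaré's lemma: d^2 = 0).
d(d omega) = 0

Step 1: d omega = sum_{i<j} (∂f_j/∂x_i - ∂f_i/∂x_j) dx_i ∧ dx_j:
  coeff of dx ∧ dy: -4*y
  coeff of dx ∧ dz: 0
  coeff of dy ∧ dz: -3*z
Step 2: Apply d again to each 2-form coefficient. The only possible 3-form in R^3 is dx ∧ dy ∧ dz, with coefficient
  ∂(coeff of dy∧dz)/∂x - ∂(coeff of dx∧dz)/∂y + ∂(coeff of dx∧dy)/∂z
  = ∂/∂x (-3*z) - ∂/∂y (0) + ∂/∂z (-4*y).
Each of these terms simplifies to sums of mixed partials that cancel in pairs. The result is 0 (by equality of mixed partials for smooth functions — Schwarz / Clairaut).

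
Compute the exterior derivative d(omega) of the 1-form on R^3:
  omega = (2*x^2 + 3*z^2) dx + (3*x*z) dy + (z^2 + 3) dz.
d(omega) = (3*z) dx ∧ dy + (-6*z) dx ∧ dz + (-3*x) dy ∧ dz

For a 1-form omega = sum_i f_i dx_i, the exterior derivative is
  d(omega) = sum_{i < j} (∂f_j/∂x_i - ∂f_i/∂x_j) dx_i ∧ dx_j.
  coefficient of dx ∧ dy: ∂f_2/∂x - ∂f_1/∂y = ∂(3*x*z)/∂x - ∂(2*x^2 + 3*z^2)/∂y = 3*z
  coefficient of dx ∧ dz: ∂f_3/∂x - ∂f_1/∂z = ∂(z^2 + 3)/∂x - ∂(2*x^2 + 3*z^2)/∂z = -6*z
  coefficient of dy ∧ dz: ∂f_3/∂y - ∂f_2/∂z = ∂(z^2 + 3)/∂y - ∂(3*x*z)/∂z = -3*x
Assembling: d(omega) = (3*z) dx ∧ dy + (-6*z) dx ∧ dz + (-3*x) dy ∧ dz.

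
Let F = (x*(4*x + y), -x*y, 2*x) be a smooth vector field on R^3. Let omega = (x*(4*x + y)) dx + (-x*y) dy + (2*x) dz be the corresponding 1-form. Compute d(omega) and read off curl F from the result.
d(omega) = (0) dy ∧ dz + (-2) dz ∧ dx + (-x - y) dx ∧ dy; curl F = (0, -2, -x - y)

d omega = sum_{i<j} (∂f_j/∂x_i - ∂f_i/∂x_j) dx_i ∧ dx_j. Under the identification (dy ∧ dz, dz ∧ dx, dx ∧ dy) ↔ (e_x, e_y, e_z), the coefficients are exactly the components of curl F. Compute:
  ∂R/∂y - ∂Q/∂z = (0) - (0) = 0
  ∂P/∂z - ∂R/∂x = (0) - (2) = -2
  ∂Q/∂x - ∂P/∂y = (-y) - (x) = -x - y.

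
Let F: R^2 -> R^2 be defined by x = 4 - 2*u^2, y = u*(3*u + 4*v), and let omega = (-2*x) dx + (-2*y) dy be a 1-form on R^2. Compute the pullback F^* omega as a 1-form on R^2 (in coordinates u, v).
F^* omega = (4*u*(-13*u^2 - 18*u*v - 8*v^2 + 8)) du + (u^2*(-24*u - 32*v)) dv

Using F^*(f dg) = (f ∘ F) d(g ∘ F), substitute each coordinate x_i by F_i(u, v) in f_i, and replace dx_i by d F_i = (∂F_i/∂u) du + (∂F_i/∂v) dv.
  For the x component: f_1(F) = 4*u^2 - 8; d F_1 = (-4*u) du + (0) dv
  For the y component: f_2(F) = 2*u*(-3*u - 4*v); d F_2 = (6*u + 4*v) du + (4*u) dv
Combining and collecting du, dv coefficients:
  coeff of du: 4*u*(-13*u^2 - 18*u*v - 8*v^2 + 8)
  coeff of dv: u^2*(-24*u - 32*v)
F^* omega = (4*u*(-13*u^2 - 18*u*v - 8*v^2 + 8)) du + (u^2*(-24*u - 32*v)) dv.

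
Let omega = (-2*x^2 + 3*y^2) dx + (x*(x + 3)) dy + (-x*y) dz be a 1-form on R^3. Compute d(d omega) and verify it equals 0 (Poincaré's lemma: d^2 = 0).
d(d omega) = 0

Step 1: d omega = sum_{i<j} (∂f_j/∂x_i - ∂f_i/∂x_j) dx_i ∧ dx_j:
  coeff of dx ∧ dy: 2*x - 6*y + 3
  coeff of dx ∧ dz: -y
  coeff of dy ∧ dz: -x
Step 2: Apply d again to each 2-form coefficient. The only possible 3-form in R^3 is dx ∧ dy ∧ dz, with coefficient
  ∂(coeff of dy∧dz)/∂x - ∂(coeff of dx∧dz)/∂y + ∂(coeff of dx∧dy)/∂z
  = ∂/∂x (-x) - ∂/∂y (-y) + ∂/∂z (2*x - 6*y + 3).
Each of these terms simplifies to sums of mixed partials that cancel in pairs. The result is 0 (by equality of mixed partials for smooth functions — Schwarz / Clairaut).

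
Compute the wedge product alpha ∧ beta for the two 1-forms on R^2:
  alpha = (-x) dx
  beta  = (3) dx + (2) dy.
alpha ∧ beta = (-2*x) dx ∧ dy

Distribute the wedge, using dx_i ∧ dx_j = -dx_j ∧ dx_i and dx_i ∧ dx_i = 0. For each pair (i, j) with i < j, the coefficient of dx_i ∧ dx_j in alpha ∧ beta is (alpha_i * beta_j - alpha_j * beta_i). Collecting: alpha ∧ beta = (-2*x) dx ∧ dy.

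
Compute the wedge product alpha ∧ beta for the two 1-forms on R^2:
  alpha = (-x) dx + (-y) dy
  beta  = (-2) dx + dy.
alpha ∧ beta = (-x - 2*y) dx ∧ dy

Distribute the wedge, using dx_i ∧ dx_j = -dx_j ∧ dx_i and dx_i ∧ dx_i = 0. For each pair (i, j) with i < j, the coefficient of dx_i ∧ dx_j in alpha ∧ beta is (alpha_i * beta_j - alpha_j * beta_i). Collecting: alpha ∧ beta = (-x - 2*y) dx ∧ dy.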